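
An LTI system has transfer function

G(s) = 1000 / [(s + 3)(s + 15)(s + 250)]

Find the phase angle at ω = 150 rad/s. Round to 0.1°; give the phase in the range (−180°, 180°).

155.9°

At s = jω = j150:
pole (s+3): 3 + j150 → |·| = √(3²+150²) = √22509 ≈ 150.03, ∠ = arctan(150/3) ≈ 88.85°
pole (s+15): 15 + j150 → |·| = √(15²+150²) = √22725 ≈ 150.75, ∠ = arctan(150/15) ≈ 84.29°
pole (s+250): 250 + j150 → |·| = √(250²+150²) = √85000 ≈ 291.55, ∠ = arctan(150/250) ≈ 30.96°
∠G = 0.00° − 204.10° = -204.10° ≡ 155.90° (principal value)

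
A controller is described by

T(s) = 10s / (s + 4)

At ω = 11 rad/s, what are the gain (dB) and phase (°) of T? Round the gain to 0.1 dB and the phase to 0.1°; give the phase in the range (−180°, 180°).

At s = jω = j11:
zero at origin: s = j11 → |·| = 11, ∠ = 90.00°
pole (s+4): 4 + j11 → |·| = √(4²+11²) = √137 ≈ 11.705, ∠ = arctan(11/4) ≈ 70.02°
|T| = 10 · 11 / 11.705 ≈ 9.3977
Gain = 20 log₁₀(9.3977) ≈ 19.46 dB
∠T = 90.00° − 70.02° = 19.98°

19.5 dB, 20.0°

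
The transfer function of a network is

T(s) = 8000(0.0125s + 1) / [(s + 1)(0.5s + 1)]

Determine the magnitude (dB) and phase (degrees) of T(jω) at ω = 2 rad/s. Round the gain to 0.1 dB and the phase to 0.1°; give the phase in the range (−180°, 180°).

68.1 dB, -107.0°

At ω = 2 rad/s:
zero (1 + j2·0.0125) = 1 + j0.025 → |·| ≈ 1.0003, ∠ ≈ 1.43°
pole (1 + j2·1) = 1 + j2 → |·| ≈ 2.2361, ∠ ≈ 63.43°
pole (1 + j2·0.5) = 1 + j1 → |·| ≈ 1.4142, ∠ ≈ 45.00°
|T| = 8000 · 1.0003 / (2.2361 · 1.4142) ≈ 2530.6
Gain = 20 log₁₀(2530.6) ≈ 68.06 dB
∠T = (1.43°) − (63.43° + 45.00°) = -107.00°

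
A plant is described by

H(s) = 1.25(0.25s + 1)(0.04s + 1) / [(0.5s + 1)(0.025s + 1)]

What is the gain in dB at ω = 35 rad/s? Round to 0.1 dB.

-1.8 dB

At ω = 35 rad/s:
zero (1 + j35·0.25) = 1 + j8.75 → |·| ≈ 8.807, ∠ ≈ 83.48°
zero (1 + j35·0.04) = 1 + j1.4 → |·| ≈ 1.7205, ∠ ≈ 54.46°
pole (1 + j35·0.5) = 1 + j17.5 → |·| ≈ 17.529, ∠ ≈ 86.73°
pole (1 + j35·0.025) = 1 + j0.875 → |·| ≈ 1.3288, ∠ ≈ 41.19°
|H| = 1.25 · 8.807 · 1.7205 / (17.529 · 1.3288) ≈ 0.81316
Gain = 20 log₁₀(0.81316) ≈ -1.80 dB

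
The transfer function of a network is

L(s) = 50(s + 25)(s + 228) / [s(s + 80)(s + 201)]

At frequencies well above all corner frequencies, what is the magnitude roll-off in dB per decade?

Each pole contributes −20 dB/decade at high frequency; each zero contributes +20 dB/decade.
Net: 2 zero(s) − 3 pole(s) → -20 dB/decade.

-20 dB/decade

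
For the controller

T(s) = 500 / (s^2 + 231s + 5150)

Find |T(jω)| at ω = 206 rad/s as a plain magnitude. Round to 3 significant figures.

Substitute s = j206:
Numerator: 500 = 500 + j0
Denominator: (j206)^2 + 231(j206) + 5150 = -37286 + j47586
|N| = √(500² + 0²) ≈ 500, ∠N ≈ 0.00°
|D| = √(37286² + 47586²) ≈ 60454, ∠D ≈ 128.08°
|T| = 500 / 60454 ≈ 0.0082708

0.00827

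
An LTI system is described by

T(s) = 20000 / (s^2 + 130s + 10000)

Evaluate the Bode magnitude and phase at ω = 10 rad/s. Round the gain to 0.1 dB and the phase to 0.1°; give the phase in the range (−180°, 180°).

6.0 dB, -7.5°

At s = jω = j10:
quadratic: (j10)² + 130·j10 + 10000 = 9900 + j1300 → |·| ≈ 9985, ∠ ≈ 7.48°
|T| = 20000 / 9985 ≈ 2.003
Gain = 20 log₁₀(2.003) ≈ 6.03 dB
∠T = 0.00° − 7.48° = -7.48°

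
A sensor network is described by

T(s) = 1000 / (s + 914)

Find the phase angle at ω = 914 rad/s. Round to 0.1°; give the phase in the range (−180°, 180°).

At s = jω = j914:
pole (s+914): 914 + j914 → |·| = √(914²+914²) = √1670792 ≈ 1292.6, ∠ = arctan(914/914) ≈ 45.00°
∠T = 0.00° − 45.00° = -45.00°

-45.0°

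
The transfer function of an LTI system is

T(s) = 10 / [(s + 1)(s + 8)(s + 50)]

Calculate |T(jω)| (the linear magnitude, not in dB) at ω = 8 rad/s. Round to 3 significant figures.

0.00217

At s = jω = j8:
pole (s+1): 1 + j8 → |·| = √(1²+8²) = √65 ≈ 8.0623, ∠ = arctan(8/1) ≈ 82.87°
pole (s+8): 8 + j8 → |·| = √(8²+8²) = √128 ≈ 11.314, ∠ = arctan(8/8) ≈ 45.00°
pole (s+50): 50 + j8 → |·| = √(50²+8²) = √2564 ≈ 50.636, ∠ = arctan(8/50) ≈ 9.09°
|T| = 10 / 4618.9 ≈ 0.002165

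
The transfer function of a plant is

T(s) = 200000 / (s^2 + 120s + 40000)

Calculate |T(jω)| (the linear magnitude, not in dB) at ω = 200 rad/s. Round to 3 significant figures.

8.33

At s = jω = j200:
quadratic: (j200)² + 120·j200 + 40000 = 0 + j24000 → |·| ≈ 24000, ∠ ≈ 90.00°
|T| = 200000 / 24000 ≈ 8.3333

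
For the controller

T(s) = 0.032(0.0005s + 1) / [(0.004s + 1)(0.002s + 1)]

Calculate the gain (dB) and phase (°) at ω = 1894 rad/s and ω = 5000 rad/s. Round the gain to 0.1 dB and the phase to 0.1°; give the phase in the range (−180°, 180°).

At ω = 1894 rad/s:
zero (1 + j1894·0.0005) = 1 + j0.947 → |·| ≈ 1.3772, ∠ ≈ 43.44°
pole (1 + j1894·0.004) = 1 + j7.576 → |·| ≈ 7.6417, ∠ ≈ 82.48°
pole (1 + j1894·0.002) = 1 + j3.788 → |·| ≈ 3.9178, ∠ ≈ 75.21°
|T| = 0.032 · 1.3772 / (7.6417 · 3.9178) ≈ 0.001472
Gain = 20 log₁₀(0.001472) ≈ -56.64 dB
∠T = (43.44°) − (82.48° + 75.21°) = -114.25°

At ω = 5000 rad/s:
zero (1 + j5000·0.0005) = 1 + j2.5 → |·| ≈ 2.6926, ∠ ≈ 68.20°
pole (1 + j5000·0.004) = 1 + j20 → |·| ≈ 20.025, ∠ ≈ 87.14°
pole (1 + j5000·0.002) = 1 + j10 → |·| ≈ 10.05, ∠ ≈ 84.29°
|T| = 0.032 · 2.6926 / (20.025 · 10.05) ≈ 0.00042814
Gain = 20 log₁₀(0.00042814) ≈ -67.37 dB
∠T = (68.20°) − (87.14° + 84.29°) = -103.23°

ω = 1894: -56.6 dB, -114.3°; ω = 5000: -67.4 dB, -103.2°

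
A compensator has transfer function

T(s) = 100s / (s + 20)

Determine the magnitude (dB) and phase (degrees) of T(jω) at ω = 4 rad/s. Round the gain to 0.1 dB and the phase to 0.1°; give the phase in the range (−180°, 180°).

At s = jω = j4:
zero at origin: s = j4 → |·| = 4, ∠ = 90.00°
pole (s+20): 20 + j4 → |·| = √(20²+4²) = √416 ≈ 20.396, ∠ = arctan(4/20) ≈ 11.31°
|T| = 100 · 4 / 20.396 ≈ 19.612
Gain = 20 log₁₀(19.612) ≈ 25.85 dB
∠T = 90.00° − 11.31° = 78.69°

25.9 dB, 78.7°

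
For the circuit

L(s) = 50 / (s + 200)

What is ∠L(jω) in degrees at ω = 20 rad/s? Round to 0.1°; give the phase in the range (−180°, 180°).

-5.7°

At s = jω = j20:
pole (s+200): 200 + j20 → |·| = √(200²+20²) = √40400 ≈ 201, ∠ = arctan(20/200) ≈ 5.71°
∠L = 0.00° − 5.71° = -5.71°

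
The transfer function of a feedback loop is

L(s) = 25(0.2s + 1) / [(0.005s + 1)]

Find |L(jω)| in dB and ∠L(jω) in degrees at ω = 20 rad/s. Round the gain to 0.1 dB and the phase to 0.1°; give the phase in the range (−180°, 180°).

At ω = 20 rad/s:
zero (1 + j20·0.2) = 1 + j4 → |·| ≈ 4.1231, ∠ ≈ 75.96°
pole (1 + j20·0.005) = 1 + j0.1 → |·| ≈ 1.005, ∠ ≈ 5.71°
|L| = 25 · 4.1231 / (1.005) ≈ 102.56
Gain = 20 log₁₀(102.56) ≈ 40.22 dB
∠L = (75.96°) − (5.71°) = 70.25°

40.2 dB, 70.3°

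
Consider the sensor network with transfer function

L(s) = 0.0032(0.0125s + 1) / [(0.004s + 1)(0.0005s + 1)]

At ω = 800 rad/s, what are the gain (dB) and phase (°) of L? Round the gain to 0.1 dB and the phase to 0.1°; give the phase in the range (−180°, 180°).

-41.0 dB, -10.2°

At ω = 800 rad/s:
zero (1 + j800·0.0125) = 1 + j10 → |·| ≈ 10.05, ∠ ≈ 84.29°
pole (1 + j800·0.004) = 1 + j3.2 → |·| ≈ 3.3526, ∠ ≈ 72.65°
pole (1 + j800·0.0005) = 1 + j0.4 → |·| ≈ 1.077, ∠ ≈ 21.80°
|L| = 0.0032 · 10.05 / (3.3526 · 1.077) ≈ 0.0089067
Gain = 20 log₁₀(0.0089067) ≈ -41.01 dB
∠L = (84.29°) − (72.65° + 21.80°) = -10.16°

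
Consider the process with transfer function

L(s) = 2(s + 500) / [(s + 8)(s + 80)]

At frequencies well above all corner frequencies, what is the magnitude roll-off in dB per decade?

-20 dB/decade

Each pole contributes −20 dB/decade at high frequency; each zero contributes +20 dB/decade.
Net: 1 zero(s) − 2 pole(s) → -20 dB/decade.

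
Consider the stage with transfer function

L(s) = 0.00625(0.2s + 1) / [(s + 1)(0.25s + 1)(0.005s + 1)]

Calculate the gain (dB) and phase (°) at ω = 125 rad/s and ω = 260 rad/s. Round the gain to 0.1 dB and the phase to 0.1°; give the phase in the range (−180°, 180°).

ω = 125: -89.4 dB, -122.0°; ω = 260: -98.6 dB, -142.4°

At ω = 125 rad/s:
zero (1 + j125·0.2) = 1 + j25 → |·| ≈ 25.02, ∠ ≈ 87.71°
pole (1 + j125·1) = 1 + j125 → |·| ≈ 125, ∠ ≈ 89.54°
pole (1 + j125·0.25) = 1 + j31.25 → |·| ≈ 31.266, ∠ ≈ 88.17°
pole (1 + j125·0.005) = 1 + j0.625 → |·| ≈ 1.1792, ∠ ≈ 32.01°
|L| = 0.00625 · 25.02 / (125 · 31.266 · 1.1792) ≈ 3.3931e-05
Gain = 20 log₁₀(3.3931e-05) ≈ -89.39 dB
∠L = (87.71°) − (89.54° + 88.17° + 32.01°) = -122.01°

At ω = 260 rad/s:
zero (1 + j260·0.2) = 1 + j52 → |·| ≈ 52.01, ∠ ≈ 88.90°
pole (1 + j260·1) = 1 + j260 → |·| ≈ 260, ∠ ≈ 89.78°
pole (1 + j260·0.25) = 1 + j65 → |·| ≈ 65.008, ∠ ≈ 89.12°
pole (1 + j260·0.005) = 1 + j1.3 → |·| ≈ 1.6401, ∠ ≈ 52.43°
|L| = 0.00625 · 52.01 / (260 · 65.008 · 1.6401) ≈ 1.1726e-05
Gain = 20 log₁₀(1.1726e-05) ≈ -98.62 dB
∠L = (88.90°) − (89.78° + 89.12° + 52.43°) = -142.43°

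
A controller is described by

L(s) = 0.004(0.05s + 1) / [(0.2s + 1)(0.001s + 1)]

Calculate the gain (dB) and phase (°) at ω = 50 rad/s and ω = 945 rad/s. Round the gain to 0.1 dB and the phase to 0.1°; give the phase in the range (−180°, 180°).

At ω = 50 rad/s:
zero (1 + j50·0.05) = 1 + j2.5 → |·| ≈ 2.6926, ∠ ≈ 68.20°
pole (1 + j50·0.2) = 1 + j10 → |·| ≈ 10.05, ∠ ≈ 84.29°
pole (1 + j50·0.001) = 1 + j0.05 → |·| ≈ 1.0012, ∠ ≈ 2.86°
|L| = 0.004 · 2.6926 / (10.05 · 1.0012) ≈ 0.0010704
Gain = 20 log₁₀(0.0010704) ≈ -59.41 dB
∠L = (68.20°) − (84.29° + 2.86°) = -18.95°

At ω = 945 rad/s:
zero (1 + j945·0.05) = 1 + j47.25 → |·| ≈ 47.261, ∠ ≈ 88.79°
pole (1 + j945·0.2) = 1 + j189 → |·| ≈ 189, ∠ ≈ 89.70°
pole (1 + j945·0.001) = 1 + j0.945 → |·| ≈ 1.3759, ∠ ≈ 43.38°
|L| = 0.004 · 47.261 / (189 · 1.3759) ≈ 0.00072697
Gain = 20 log₁₀(0.00072697) ≈ -62.77 dB
∠L = (88.79°) − (89.70° + 43.38°) = -44.29°

ω = 50: -59.4 dB, -19.0°; ω = 945: -62.8 dB, -44.3°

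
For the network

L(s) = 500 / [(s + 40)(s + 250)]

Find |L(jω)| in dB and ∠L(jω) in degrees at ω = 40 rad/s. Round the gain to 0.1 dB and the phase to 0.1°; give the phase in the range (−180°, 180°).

At s = jω = j40:
pole (s+40): 40 + j40 → |·| = √(40²+40²) = √3200 ≈ 56.569, ∠ = arctan(40/40) ≈ 45.00°
pole (s+250): 250 + j40 → |·| = √(250²+40²) = √64100 ≈ 253.18, ∠ = arctan(40/250) ≈ 9.09°
|L| = 500 / 14322 ≈ 0.034911
Gain = 20 log₁₀(0.034911) ≈ -29.14 dB
∠L = 0.00° − 54.09° = -54.09°

-29.1 dB, -54.1°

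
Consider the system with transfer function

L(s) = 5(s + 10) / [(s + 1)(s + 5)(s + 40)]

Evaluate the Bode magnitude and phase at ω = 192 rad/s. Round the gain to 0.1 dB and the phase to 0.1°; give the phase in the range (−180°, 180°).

At s = jω = j192:
zero (s+10): 10 + j192 → |·| = √(10²+192²) = √36964 ≈ 192.26, ∠ = arctan(192/10) ≈ 87.02°
pole (s+1): 1 + j192 → |·| = √(1²+192²) = √36865 ≈ 192, ∠ = arctan(192/1) ≈ 89.70°
pole (s+5): 5 + j192 → |·| = √(5²+192²) = √36889 ≈ 192.07, ∠ = arctan(192/5) ≈ 88.51°
pole (s+40): 40 + j192 → |·| = √(40²+192²) = √38464 ≈ 196.12, ∠ = arctan(192/40) ≈ 78.23°
|L| = 5 · 192.26 / 7.2324e+06 ≈ 0.00013292
Gain = 20 log₁₀(0.00013292) ≈ -77.53 dB
∠L = 87.02° − 256.44° = -169.42°

-77.5 dB, -169.4°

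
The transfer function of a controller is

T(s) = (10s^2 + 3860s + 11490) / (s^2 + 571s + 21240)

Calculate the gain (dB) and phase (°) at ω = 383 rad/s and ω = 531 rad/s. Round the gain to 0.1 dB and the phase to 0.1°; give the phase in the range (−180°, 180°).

Substitute s = j383:
Numerator: 10(j383)^2 + 3860(j383) + 11490 = -1455400 + j1478380
Denominator: (j383)^2 + 571(j383) + 21240 = -125449 + j218693
|N| = √(1455400² + 1478380²) ≈ 2.0746e+06, ∠N ≈ 134.55°
|D| = √(125449² + 218693²) ≈ 2.5212e+05, ∠D ≈ 119.84°
|T| = 2.0746e+06 / 2.5212e+05 ≈ 8.2286
Gain = 20 log₁₀(8.2286) ≈ 18.31 dB
∠T = 134.55° − 119.84° = 14.71°

Substitute s = j531:
Numerator: 10(j531)^2 + 3860(j531) + 11490 = -2808120 + j2049660
Denominator: (j531)^2 + 571(j531) + 21240 = -260721 + j303201
|N| = √(2808120² + 2049660²) ≈ 3.4766e+06, ∠N ≈ 143.87°
|D| = √(260721² + 303201²) ≈ 3.9988e+05, ∠D ≈ 130.69°
|T| = 3.4766e+06 / 3.9988e+05 ≈ 8.6941
Gain = 20 log₁₀(8.6941) ≈ 18.78 dB
∠T = 143.87° − 130.69° = 13.18°

ω = 383: 18.3 dB, 14.7°; ω = 531: 18.8 dB, 13.2°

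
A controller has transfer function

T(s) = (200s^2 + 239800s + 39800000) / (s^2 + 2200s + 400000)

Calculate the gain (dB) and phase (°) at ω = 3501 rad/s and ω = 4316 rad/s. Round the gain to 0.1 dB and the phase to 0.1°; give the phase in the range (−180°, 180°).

Substitute s = j3501:
Numerator: 200(j3501)^2 + 239800(j3501) + 39800000 = -2411600200 + j839539800
Denominator: (j3501)^2 + 2200(j3501) + 400000 = -11857001 + j7702200
|N| = √(2411600200² + 839539800²) ≈ 2.5536e+09, ∠N ≈ 160.81°
|D| = √(11857001² + 7702200²) ≈ 1.4139e+07, ∠D ≈ 146.99°
|T| = 2.5536e+09 / 1.4139e+07 ≈ 180.61
Gain = 20 log₁₀(180.61) ≈ 45.13 dB
∠T = 160.81° − 146.99° = 13.82°

Substitute s = j4316:
Numerator: 200(j4316)^2 + 239800(j4316) + 39800000 = -3685771200 + j1034976800
Denominator: (j4316)^2 + 2200(j4316) + 400000 = -18227856 + j9495200
|N| = √(3685771200² + 1034976800²) ≈ 3.8283e+09, ∠N ≈ 164.32°
|D| = √(18227856² + 9495200²) ≈ 2.0553e+07, ∠D ≈ 152.48°
|T| = 3.8283e+09 / 2.0553e+07 ≈ 186.26
Gain = 20 log₁₀(186.26) ≈ 45.40 dB
∠T = 164.32° − 152.48° = 11.84°

ω = 3501: 45.1 dB, 13.8°; ω = 4316: 45.4 dB, 11.8°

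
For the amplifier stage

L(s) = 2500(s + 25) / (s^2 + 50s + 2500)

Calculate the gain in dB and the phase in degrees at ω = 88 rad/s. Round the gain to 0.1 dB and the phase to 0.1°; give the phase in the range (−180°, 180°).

At s = jω = j88:
zero (s+25): 25 + j88 → |·| = √(25²+88²) = √8369 ≈ 91.482, ∠ = arctan(88/25) ≈ 74.14°
quadratic: (j88)² + 50·j88 + 2500 = -5244 + j4400 → |·| ≈ 6845.4, ∠ ≈ 140.00°
|L| = 2500 · 91.482 / 6845.4 ≈ 33.41
Gain = 20 log₁₀(33.41) ≈ 30.48 dB
∠L = 74.14° − 140.00° = -65.86°

30.5 dB, -65.9°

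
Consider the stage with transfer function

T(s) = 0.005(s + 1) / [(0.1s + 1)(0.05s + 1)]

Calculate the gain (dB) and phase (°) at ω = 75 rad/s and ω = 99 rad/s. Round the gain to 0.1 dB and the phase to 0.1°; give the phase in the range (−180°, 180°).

At ω = 75 rad/s:
zero (1 + j75·1) = 1 + j75 → |·| ≈ 75.007, ∠ ≈ 89.24°
pole (1 + j75·0.1) = 1 + j7.5 → |·| ≈ 7.5664, ∠ ≈ 82.41°
pole (1 + j75·0.05) = 1 + j3.75 → |·| ≈ 3.881, ∠ ≈ 75.07°
|T| = 0.005 · 75.007 / (7.5664 · 3.881) ≈ 0.012771
Gain = 20 log₁₀(0.012771) ≈ -37.88 dB
∠T = (89.24°) − (82.41° + 75.07°) = -68.24°

At ω = 99 rad/s:
zero (1 + j99·1) = 1 + j99 → |·| ≈ 99.005, ∠ ≈ 89.42°
pole (1 + j99·0.1) = 1 + j9.9 → |·| ≈ 9.9504, ∠ ≈ 84.23°
pole (1 + j99·0.05) = 1 + j4.95 → |·| ≈ 5.05, ∠ ≈ 78.58°
|T| = 0.005 · 99.005 / (9.9504 · 5.05) ≈ 0.0098513
Gain = 20 log₁₀(0.0098513) ≈ -40.13 dB
∠T = (89.42°) − (84.23° + 78.58°) = -73.39°

ω = 75: -37.9 dB, -68.2°; ω = 99: -40.1 dB, -73.4°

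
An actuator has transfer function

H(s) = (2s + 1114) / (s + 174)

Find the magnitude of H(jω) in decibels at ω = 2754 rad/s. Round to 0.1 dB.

Substitute s = j2754:
Numerator: 2(j2754) + 1114 = 1114 + j5508
Denominator: (j2754) + 174 = 174 + j2754
|N| = √(1114² + 5508²) ≈ 5619.5, ∠N ≈ 78.57°
|D| = √(174² + 2754²) ≈ 2759.5, ∠D ≈ 86.38°
|H| = 5619.5 / 2759.5 ≈ 2.0364
Gain = 20 log₁₀(2.0364) ≈ 6.18 dB

6.2 dB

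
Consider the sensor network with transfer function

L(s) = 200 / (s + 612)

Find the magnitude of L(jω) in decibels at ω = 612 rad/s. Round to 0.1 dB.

-12.7 dB

At s = jω = j612:
pole (s+612): 612 + j612 → |·| = √(612²+612²) = √749088 ≈ 865.5, ∠ = arctan(612/612) ≈ 45.00°
|L| = 200 / 865.5 ≈ 0.23108
Gain = 20 log₁₀(0.23108) ≈ -12.72 dB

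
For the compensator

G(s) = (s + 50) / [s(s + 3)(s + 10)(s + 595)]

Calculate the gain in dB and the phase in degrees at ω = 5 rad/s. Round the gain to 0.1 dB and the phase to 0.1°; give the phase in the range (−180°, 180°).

At s = jω = j5:
zero (s+50): 50 + j5 → |·| = √(50²+5²) = √2525 ≈ 50.249, ∠ = arctan(5/50) ≈ 5.71°
pole (s+3): 3 + j5 → |·| = √(3²+5²) = √34 ≈ 5.831, ∠ = arctan(5/3) ≈ 59.04°
pole (s+10): 10 + j5 → |·| = √(10²+5²) = √125 ≈ 11.18, ∠ = arctan(5/10) ≈ 26.57°
pole (s+595): 595 + j5 → |·| = √(595²+5²) = √354050 ≈ 595.02, ∠ = arctan(5/595) ≈ 0.48°
pole at origin: |s| = 5, ∠ = 90.00° (in denominator)
|G| = 1 · 50.249 / 1.9395e+05 ≈ 0.00025908
Gain = 20 log₁₀(0.00025908) ≈ -71.73 dB
∠G = 5.71° − 176.09° = -170.38°

-71.7 dB, -170.4°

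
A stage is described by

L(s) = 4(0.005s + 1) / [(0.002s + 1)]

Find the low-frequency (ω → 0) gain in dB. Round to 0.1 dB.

L(0) = 4 · 1 / 1 = 4
20 log₁₀(4) ≈ 12.04 dB

12.0 dB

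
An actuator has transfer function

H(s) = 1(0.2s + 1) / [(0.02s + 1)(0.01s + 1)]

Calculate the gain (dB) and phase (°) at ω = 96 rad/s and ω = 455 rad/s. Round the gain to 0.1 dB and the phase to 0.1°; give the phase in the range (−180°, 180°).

At ω = 96 rad/s:
zero (1 + j96·0.2) = 1 + j19.2 → |·| ≈ 19.226, ∠ ≈ 87.02°
pole (1 + j96·0.02) = 1 + j1.92 → |·| ≈ 2.1648, ∠ ≈ 62.49°
pole (1 + j96·0.01) = 1 + j0.96 → |·| ≈ 1.3862, ∠ ≈ 43.83°
|H| = 1 · 19.226 / (2.1648 · 1.3862) ≈ 6.4069
Gain = 20 log₁₀(6.4069) ≈ 16.13 dB
∠H = (87.02°) − (62.49° + 43.83°) = -19.30°

At ω = 455 rad/s:
zero (1 + j455·0.2) = 1 + j91 → |·| ≈ 91.005, ∠ ≈ 89.37°
pole (1 + j455·0.02) = 1 + j9.1 → |·| ≈ 9.1548, ∠ ≈ 83.73°
pole (1 + j455·0.01) = 1 + j4.55 → |·| ≈ 4.6586, ∠ ≈ 77.60°
|H| = 1 · 91.005 / (9.1548 · 4.6586) ≈ 2.1338
Gain = 20 log₁₀(2.1338) ≈ 6.58 dB
∠H = (89.37°) − (83.73° + 77.60°) = -71.96°

ω = 96: 16.1 dB, -19.3°; ω = 455: 6.6 dB, -72.0°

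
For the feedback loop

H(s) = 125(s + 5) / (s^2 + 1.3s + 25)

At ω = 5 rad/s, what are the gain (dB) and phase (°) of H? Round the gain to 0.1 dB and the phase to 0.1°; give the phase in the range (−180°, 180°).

At s = jω = j5:
zero (s+5): 5 + j5 → |·| = √(5²+5²) = √50 ≈ 7.0711, ∠ = arctan(5/5) ≈ 45.00°
quadratic: (j5)² + 1.3·j5 + 25 = 0 + j6.5 → |·| ≈ 6.5, ∠ ≈ 90.00°
|H| = 125 · 7.0711 / 6.5 ≈ 135.98
Gain = 20 log₁₀(135.98) ≈ 42.67 dB
∠H = 45.00° − 90.00° = -45.00°

42.7 dB, -45.0°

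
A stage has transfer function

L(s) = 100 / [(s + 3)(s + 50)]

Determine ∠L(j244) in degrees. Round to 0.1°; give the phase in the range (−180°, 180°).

-167.7°

At s = jω = j244:
pole (s+3): 3 + j244 → |·| = √(3²+244²) = √59545 ≈ 244.02, ∠ = arctan(244/3) ≈ 89.30°
pole (s+50): 50 + j244 → |·| = √(50²+244²) = √62036 ≈ 249.07, ∠ = arctan(244/50) ≈ 78.42°
∠L = 0.00° − 167.72° = -167.72°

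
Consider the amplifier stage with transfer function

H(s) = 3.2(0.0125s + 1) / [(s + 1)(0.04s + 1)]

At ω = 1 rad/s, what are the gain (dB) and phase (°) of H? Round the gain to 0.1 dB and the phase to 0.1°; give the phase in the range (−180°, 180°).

7.1 dB, -46.6°

At ω = 1 rad/s:
zero (1 + j1·0.0125) = 1 + j0.0125 → |·| ≈ 1.0001, ∠ ≈ 0.72°
pole (1 + j1·1) = 1 + j1 → |·| ≈ 1.4142, ∠ ≈ 45.00°
pole (1 + j1·0.04) = 1 + j0.04 → |·| ≈ 1.0008, ∠ ≈ 2.29°
|H| = 3.2 · 1.0001 / (1.4142 · 1.0008) ≈ 2.2612
Gain = 20 log₁₀(2.2612) ≈ 7.09 dB
∠H = (0.72°) − (45.00° + 2.29°) = -46.57°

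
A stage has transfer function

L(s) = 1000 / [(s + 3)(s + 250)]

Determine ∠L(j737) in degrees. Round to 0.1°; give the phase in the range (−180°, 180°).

At s = jω = j737:
pole (s+3): 3 + j737 → |·| = √(3²+737²) = √543178 ≈ 737.01, ∠ = arctan(737/3) ≈ 89.77°
pole (s+250): 250 + j737 → |·| = √(250²+737²) = √605669 ≈ 778.25, ∠ = arctan(737/250) ≈ 71.26°
∠L = 0.00° − 161.03° = -161.03°

-161.0°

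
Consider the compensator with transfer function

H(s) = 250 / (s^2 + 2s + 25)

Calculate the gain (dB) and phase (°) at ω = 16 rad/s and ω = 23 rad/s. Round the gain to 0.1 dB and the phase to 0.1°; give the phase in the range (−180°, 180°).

At s = jω = j16:
quadratic: (j16)² + 2·j16 + 25 = -231 + j32 → |·| ≈ 233.21, ∠ ≈ 172.11°
|H| = 250 / 233.21 ≈ 1.072
Gain = 20 log₁₀(1.072) ≈ 0.60 dB
∠H = 0.00° − 172.11° = -172.11°

At s = jω = j23:
quadratic: (j23)² + 2·j23 + 25 = -504 + j46 → |·| ≈ 506.09, ∠ ≈ 174.79°
|H| = 250 / 506.09 ≈ 0.49398
Gain = 20 log₁₀(0.49398) ≈ -6.13 dB
∠H = 0.00° − 174.79° = -174.79°

ω = 16: 0.6 dB, -172.1°; ω = 23: -6.1 dB, -174.8°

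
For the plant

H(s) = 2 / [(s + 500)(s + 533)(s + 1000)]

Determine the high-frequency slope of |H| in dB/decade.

-60 dB/decade

Each pole contributes −20 dB/decade at high frequency; each zero contributes +20 dB/decade.
Net: 0 zero(s) − 3 pole(s) → -60 dB/decade.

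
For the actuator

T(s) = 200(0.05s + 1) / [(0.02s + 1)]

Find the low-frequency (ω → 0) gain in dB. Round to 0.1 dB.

T(0) = 200 · 1 / 1 = 200
20 log₁₀(200) ≈ 46.02 dB

46.0 dB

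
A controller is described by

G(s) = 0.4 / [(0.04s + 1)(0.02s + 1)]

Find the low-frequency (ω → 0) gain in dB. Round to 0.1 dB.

-8.0 dB

G(0) = 0.4 · 1 / 1 = 0.4
20 log₁₀(0.4) ≈ -7.96 dB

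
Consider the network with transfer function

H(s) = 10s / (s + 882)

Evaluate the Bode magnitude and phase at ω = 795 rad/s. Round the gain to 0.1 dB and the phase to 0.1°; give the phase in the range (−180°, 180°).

16.5 dB, 48.0°

At s = jω = j795:
zero at origin: s = j795 → |·| = 795, ∠ = 90.00°
pole (s+882): 882 + j795 → |·| = √(882²+795²) = √1409949 ≈ 1187.4, ∠ = arctan(795/882) ≈ 42.03°
|H| = 10 · 795 / 1187.4 ≈ 6.6953
Gain = 20 log₁₀(6.6953) ≈ 16.52 dB
∠H = 90.00° − 42.03° = 47.97°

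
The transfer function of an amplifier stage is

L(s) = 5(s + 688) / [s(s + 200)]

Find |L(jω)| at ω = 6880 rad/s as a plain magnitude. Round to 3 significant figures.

0.000730

At s = jω = j6880:
zero (s+688): 688 + j6880 → |·| = √(688²+6880²) = √47807744 ≈ 6914.3, ∠ = arctan(6880/688) ≈ 84.29°
pole (s+200): 200 + j6880 → |·| = √(200²+6880²) = √47374400 ≈ 6882.9, ∠ = arctan(6880/200) ≈ 88.33°
pole at origin: |s| = 6880, ∠ = 90.00° (in denominator)
|L| = 5 · 6914.3 / 4.7354e+07 ≈ 0.00073007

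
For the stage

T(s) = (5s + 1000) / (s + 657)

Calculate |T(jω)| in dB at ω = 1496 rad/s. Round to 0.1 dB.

13.3 dB

Substitute s = j1496:
Numerator: 5(j1496) + 1000 = 1000 + j7480
Denominator: (j1496) + 657 = 657 + j1496
|N| = √(1000² + 7480²) ≈ 7546.5, ∠N ≈ 82.39°
|D| = √(657² + 1496²) ≈ 1633.9, ∠D ≈ 66.29°
|T| = 7546.5 / 1633.9 ≈ 4.6187
Gain = 20 log₁₀(4.6187) ≈ 13.29 dB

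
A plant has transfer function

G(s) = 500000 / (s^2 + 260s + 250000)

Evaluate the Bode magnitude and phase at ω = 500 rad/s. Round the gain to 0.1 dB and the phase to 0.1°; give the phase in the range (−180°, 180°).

At s = jω = j500:
quadratic: (j500)² + 260·j500 + 250000 = 0 + j130000 → |·| ≈ 1.3e+05, ∠ ≈ 90.00°
|G| = 500000 / 1.3e+05 ≈ 3.8462
Gain = 20 log₁₀(3.8462) ≈ 11.70 dB
∠G = 0.00° − 90.00° = -90.00°

11.7 dB, -90.0°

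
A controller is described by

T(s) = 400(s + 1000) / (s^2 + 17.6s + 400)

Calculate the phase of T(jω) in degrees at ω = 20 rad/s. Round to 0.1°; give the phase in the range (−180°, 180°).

-88.9°

At s = jω = j20:
zero (s+1000): 1000 + j20 → |·| = √(1000²+20²) = √1000400 ≈ 1000.2, ∠ = arctan(20/1000) ≈ 1.15°
quadratic: (j20)² + 17.6·j20 + 400 = 0 + j352 → |·| ≈ 352, ∠ ≈ 90.00°
∠T = 1.15° − 90.00° = -88.85°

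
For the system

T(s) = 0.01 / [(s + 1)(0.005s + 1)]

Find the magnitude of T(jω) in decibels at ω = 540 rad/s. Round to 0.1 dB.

At ω = 540 rad/s:
pole (1 + j540·1) = 1 + j540 → |·| ≈ 540, ∠ ≈ 89.89°
pole (1 + j540·0.005) = 1 + j2.7 → |·| ≈ 2.8792, ∠ ≈ 69.68°
|T| = 0.01 · 1 / (540 · 2.8792) ≈ 6.4318e-06
Gain = 20 log₁₀(6.4318e-06) ≈ -103.83 dB

-103.8 dB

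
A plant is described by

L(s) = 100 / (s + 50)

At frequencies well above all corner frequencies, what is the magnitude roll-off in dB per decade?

-20 dB/decade

Each pole contributes −20 dB/decade at high frequency; each zero contributes +20 dB/decade.
Net: 0 zero(s) − 1 pole(s) → -20 dB/decade.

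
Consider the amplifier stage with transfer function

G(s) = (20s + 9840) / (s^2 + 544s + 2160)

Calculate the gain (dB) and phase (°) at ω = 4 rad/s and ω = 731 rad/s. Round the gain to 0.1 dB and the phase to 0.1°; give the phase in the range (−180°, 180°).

Substitute s = j4:
Numerator: 20(j4) + 9840 = 9840 + j80
Denominator: (j4)^2 + 544(j4) + 2160 = 2144 + j2176
|N| = √(9840² + 80²) ≈ 9840.3, ∠N ≈ 0.47°
|D| = √(2144² + 2176²) ≈ 3054.8, ∠D ≈ 45.42°
|G| = 9840.3 / 3054.8 ≈ 3.2213
Gain = 20 log₁₀(3.2213) ≈ 10.16 dB
∠G = 0.47° − 45.42° = -44.95°

Substitute s = j731:
Numerator: 20(j731) + 9840 = 9840 + j14620
Denominator: (j731)^2 + 544(j731) + 2160 = -532201 + j397664
|N| = √(9840² + 14620²) ≈ 17623, ∠N ≈ 56.06°
|D| = √(532201² + 397664²) ≈ 6.6436e+05, ∠D ≈ 143.23°
|G| = 17623 / 6.6436e+05 ≈ 0.026526
Gain = 20 log₁₀(0.026526) ≈ -31.53 dB
∠G = 56.06° − 143.23° = -87.17°

ω = 4: 10.2 dB, -45.0°; ω = 731: -31.5 dB, -87.2°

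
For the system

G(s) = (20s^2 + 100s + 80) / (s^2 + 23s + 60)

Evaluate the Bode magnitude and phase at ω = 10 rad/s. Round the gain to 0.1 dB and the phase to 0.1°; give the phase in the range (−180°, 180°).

19.3 dB, 52.6°

Substitute s = j10:
Numerator: 20(j10)^2 + 100(j10) + 80 = -1920 + j1000
Denominator: (j10)^2 + 23(j10) + 60 = -40 + j230
|N| = √(1920² + 1000²) ≈ 2164.8, ∠N ≈ 152.49°
|D| = √(40² + 230²) ≈ 233.45, ∠D ≈ 99.87°
|G| = 2164.8 / 233.45 ≈ 9.2731
Gain = 20 log₁₀(9.2731) ≈ 19.34 dB
∠G = 152.49° − 99.87° = 52.62°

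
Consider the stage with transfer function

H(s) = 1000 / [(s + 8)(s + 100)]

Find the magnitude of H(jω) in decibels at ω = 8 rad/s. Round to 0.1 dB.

-1.1 dB

At s = jω = j8:
pole (s+8): 8 + j8 → |·| = √(8²+8²) = √128 ≈ 11.314, ∠ = arctan(8/8) ≈ 45.00°
pole (s+100): 100 + j8 → |·| = √(100²+8²) = √10064 ≈ 100.32, ∠ = arctan(8/100) ≈ 4.57°
|H| = 1000 / 1135 ≈ 0.88106
Gain = 20 log₁₀(0.88106) ≈ -1.10 dB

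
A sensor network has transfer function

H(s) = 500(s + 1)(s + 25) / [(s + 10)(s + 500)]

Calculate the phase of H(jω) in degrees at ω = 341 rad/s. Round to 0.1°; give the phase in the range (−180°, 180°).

53.0°

At s = jω = j341:
zero (s+1): 1 + j341 → |·| = √(1²+341²) = √116282 ≈ 341, ∠ = arctan(341/1) ≈ 89.83°
zero (s+25): 25 + j341 → |·| = √(25²+341²) = √116906 ≈ 341.92, ∠ = arctan(341/25) ≈ 85.81°
pole (s+10): 10 + j341 → |·| = √(10²+341²) = √116381 ≈ 341.15, ∠ = arctan(341/10) ≈ 88.32°
pole (s+500): 500 + j341 → |·| = √(500²+341²) = √366281 ≈ 605.21, ∠ = arctan(341/500) ≈ 34.29°
∠H = 175.64° − 122.61° = 53.03°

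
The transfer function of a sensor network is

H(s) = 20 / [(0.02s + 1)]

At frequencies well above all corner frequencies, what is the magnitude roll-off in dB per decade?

Each pole contributes −20 dB/decade at high frequency; each zero contributes +20 dB/decade.
Net: 0 zero(s) − 1 pole(s) → -20 dB/decade.

-20 dB/decade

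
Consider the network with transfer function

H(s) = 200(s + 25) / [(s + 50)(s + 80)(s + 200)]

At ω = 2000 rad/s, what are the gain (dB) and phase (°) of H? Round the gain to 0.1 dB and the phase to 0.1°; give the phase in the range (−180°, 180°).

At s = jω = j2000:
zero (s+25): 25 + j2000 → |·| = √(25²+2000²) = √4000625 ≈ 2000.2, ∠ = arctan(2000/25) ≈ 89.28°
pole (s+50): 50 + j2000 → |·| = √(50²+2000²) = √4002500 ≈ 2000.6, ∠ = arctan(2000/50) ≈ 88.57°
pole (s+80): 80 + j2000 → |·| = √(80²+2000²) = √4006400 ≈ 2001.6, ∠ = arctan(2000/80) ≈ 87.71°
pole (s+200): 200 + j2000 → |·| = √(200²+2000²) = √4040000 ≈ 2010, ∠ = arctan(2000/200) ≈ 84.29°
|H| = 200 · 2000.2 / 8.0488e+09 ≈ 4.9702e-05
Gain = 20 log₁₀(4.9702e-05) ≈ -86.07 dB
∠H = 89.28° − 260.57° = -171.29°

-86.1 dB, -171.3°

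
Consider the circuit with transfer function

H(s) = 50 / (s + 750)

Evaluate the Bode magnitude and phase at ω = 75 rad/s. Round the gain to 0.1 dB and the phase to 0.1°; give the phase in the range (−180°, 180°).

-23.6 dB, -5.7°

Substitute s = j75:
Numerator: 50 = 50 + j0
Denominator: (j75) + 750 = 750 + j75
|N| = √(50² + 0²) ≈ 50, ∠N ≈ 0.00°
|D| = √(750² + 75²) ≈ 753.74, ∠D ≈ 5.71°
|H| = 50 / 753.74 ≈ 0.066336
Gain = 20 log₁₀(0.066336) ≈ -23.57 dB
∠H = 0.00° − 5.71° = -5.71°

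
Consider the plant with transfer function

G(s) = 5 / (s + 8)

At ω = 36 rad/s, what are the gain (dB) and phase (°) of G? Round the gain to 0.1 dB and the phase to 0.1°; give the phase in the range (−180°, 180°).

-17.4 dB, -77.5°

Substitute s = j36:
Numerator: 5 = 5 + j0
Denominator: (j36) + 8 = 8 + j36
|N| = √(5² + 0²) ≈ 5, ∠N ≈ 0.00°
|D| = √(8² + 36²) ≈ 36.878, ∠D ≈ 77.47°
|G| = 5 / 36.878 ≈ 0.13558
Gain = 20 log₁₀(0.13558) ≈ -17.36 dB
∠G = 0.00° − 77.47° = -77.47°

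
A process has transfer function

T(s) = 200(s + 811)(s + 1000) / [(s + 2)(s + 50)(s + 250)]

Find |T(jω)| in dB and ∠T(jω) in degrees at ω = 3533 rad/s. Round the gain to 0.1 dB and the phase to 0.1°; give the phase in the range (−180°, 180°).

-24.4 dB, -113.8°

At s = jω = j3533:
zero (s+811): 811 + j3533 → |·| = √(811²+3533²) = √13139810 ≈ 3624.9, ∠ = arctan(3533/811) ≈ 77.07°
zero (s+1000): 1000 + j3533 → |·| = √(1000²+3533²) = √13482089 ≈ 3671.8, ∠ = arctan(3533/1000) ≈ 74.20°
pole (s+2): 2 + j3533 → |·| = √(2²+3533²) = √12482093 ≈ 3533, ∠ = arctan(3533/2) ≈ 89.97°
pole (s+50): 50 + j3533 → |·| = √(50²+3533²) = √12484589 ≈ 3533.4, ∠ = arctan(3533/50) ≈ 89.19°
pole (s+250): 250 + j3533 → |·| = √(250²+3533²) = √12544589 ≈ 3541.8, ∠ = arctan(3533/250) ≈ 85.95°
|T| = 200 · 1.331e+07 / 4.4214e+10 ≈ 0.060207
Gain = 20 log₁₀(0.060207) ≈ -24.41 dB
∠T = 151.27° − 265.11° = -113.84°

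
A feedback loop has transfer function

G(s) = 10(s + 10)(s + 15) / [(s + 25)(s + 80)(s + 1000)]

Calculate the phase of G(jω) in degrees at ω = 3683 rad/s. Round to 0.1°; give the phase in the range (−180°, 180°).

At s = jω = j3683:
zero (s+10): 10 + j3683 → |·| = √(10²+3683²) = √13564589 ≈ 3683, ∠ = arctan(3683/10) ≈ 89.84°
zero (s+15): 15 + j3683 → |·| = √(15²+3683²) = √13564714 ≈ 3683, ∠ = arctan(3683/15) ≈ 89.77°
pole (s+25): 25 + j3683 → |·| = √(25²+3683²) = √13565114 ≈ 3683.1, ∠ = arctan(3683/25) ≈ 89.61°
pole (s+80): 80 + j3683 → |·| = √(80²+3683²) = √13570889 ≈ 3683.9, ∠ = arctan(3683/80) ≈ 88.76°
pole (s+1000): 1000 + j3683 → |·| = √(1000²+3683²) = √14564489 ≈ 3816.3, ∠ = arctan(3683/1000) ≈ 74.81°
∠G = 179.61° − 253.18° = -73.57°

-73.6°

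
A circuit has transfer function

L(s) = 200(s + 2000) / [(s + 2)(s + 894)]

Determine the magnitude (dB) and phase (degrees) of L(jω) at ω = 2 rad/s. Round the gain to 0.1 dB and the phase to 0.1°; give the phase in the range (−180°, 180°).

44.0 dB, -45.1°

At s = jω = j2:
zero (s+2000): 2000 + j2 → |·| = √(2000²+2²) = √4000004 ≈ 2000, ∠ = arctan(2/2000) ≈ 0.06°
pole (s+2): 2 + j2 → |·| = √(2²+2²) = √8 ≈ 2.8284, ∠ = arctan(2/2) ≈ 45.00°
pole (s+894): 894 + j2 → |·| = √(894²+2²) = √799240 ≈ 894, ∠ = arctan(2/894) ≈ 0.13°
|L| = 200 · 2000 / 2528.6 ≈ 158.19
Gain = 20 log₁₀(158.19) ≈ 43.98 dB
∠L = 0.06° − 45.13° = -45.07°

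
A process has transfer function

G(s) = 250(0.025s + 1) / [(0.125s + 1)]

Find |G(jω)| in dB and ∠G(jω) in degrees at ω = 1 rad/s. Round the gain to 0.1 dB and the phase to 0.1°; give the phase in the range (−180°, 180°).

At ω = 1 rad/s:
zero (1 + j1·0.025) = 1 + j0.025 → |·| ≈ 1.0003, ∠ ≈ 1.43°
pole (1 + j1·0.125) = 1 + j0.125 → |·| ≈ 1.0078, ∠ ≈ 7.13°
|G| = 250 · 1.0003 / (1.0078) ≈ 248.14
Gain = 20 log₁₀(248.14) ≈ 47.89 dB
∠G = (1.43°) − (7.13°) = -5.70°

47.9 dB, -5.7°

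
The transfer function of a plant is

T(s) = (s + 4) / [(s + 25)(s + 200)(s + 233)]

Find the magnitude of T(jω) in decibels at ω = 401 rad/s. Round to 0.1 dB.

At s = jω = j401:
zero (s+4): 4 + j401 → |·| = √(4²+401²) = √160817 ≈ 401.02, ∠ = arctan(401/4) ≈ 89.43°
pole (s+25): 25 + j401 → |·| = √(25²+401²) = √161426 ≈ 401.78, ∠ = arctan(401/25) ≈ 86.43°
pole (s+200): 200 + j401 → |·| = √(200²+401²) = √200801 ≈ 448.11, ∠ = arctan(401/200) ≈ 63.49°
pole (s+233): 233 + j401 → |·| = √(233²+401²) = √215090 ≈ 463.78, ∠ = arctan(401/233) ≈ 59.84°
|T| = 1 · 401.02 / 8.35e+07 ≈ 4.8026e-06
Gain = 20 log₁₀(4.8026e-06) ≈ -106.37 dB

-106.4 dB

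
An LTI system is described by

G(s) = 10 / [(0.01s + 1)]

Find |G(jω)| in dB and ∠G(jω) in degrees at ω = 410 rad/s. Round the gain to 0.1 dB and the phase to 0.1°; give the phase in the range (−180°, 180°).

7.5 dB, -76.3°

At ω = 410 rad/s:
pole (1 + j410·0.01) = 1 + j4.1 → |·| ≈ 4.2202, ∠ ≈ 76.29°
|G| = 10 · 1 / (4.2202) ≈ 2.3696
Gain = 20 log₁₀(2.3696) ≈ 7.49 dB
∠G = (0°) − (76.29°) = -76.29°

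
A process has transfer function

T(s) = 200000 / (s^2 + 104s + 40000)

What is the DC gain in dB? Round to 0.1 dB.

14.0 dB

T(0) = 200000 / 40000 = 5
20 log₁₀(5) ≈ 13.98 dB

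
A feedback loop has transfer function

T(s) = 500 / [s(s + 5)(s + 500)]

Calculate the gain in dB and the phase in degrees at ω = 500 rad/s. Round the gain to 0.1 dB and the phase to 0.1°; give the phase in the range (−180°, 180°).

At s = jω = j500:
pole (s+5): 5 + j500 → |·| = √(5²+500²) = √250025 ≈ 500.02, ∠ = arctan(500/5) ≈ 89.43°
pole (s+500): 500 + j500 → |·| = √(500²+500²) = √500000 ≈ 707.11, ∠ = arctan(500/500) ≈ 45.00°
pole at origin: |s| = 500, ∠ = 90.00° (in denominator)
|T| = 500 / 1.7678e+08 ≈ 2.8284e-06
Gain = 20 log₁₀(2.8284e-06) ≈ -110.97 dB
∠T = 0.00° − 224.43° = -224.43° ≡ 135.57° (principal value)

-111.0 dB, 135.6°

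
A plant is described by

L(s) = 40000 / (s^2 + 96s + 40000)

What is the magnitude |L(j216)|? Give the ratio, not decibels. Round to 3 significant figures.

1.84

At s = jω = j216:
quadratic: (j216)² + 96·j216 + 40000 = -6656 + j20736 → |·| ≈ 21778, ∠ ≈ 107.80°
|L| = 40000 / 21778 ≈ 1.8367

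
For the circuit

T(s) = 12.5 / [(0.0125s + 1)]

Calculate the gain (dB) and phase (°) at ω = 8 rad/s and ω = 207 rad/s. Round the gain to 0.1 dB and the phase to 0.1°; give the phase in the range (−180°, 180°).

At ω = 8 rad/s:
pole (1 + j8·0.0125) = 1 + j0.1 → |·| ≈ 1.005, ∠ ≈ 5.71°
|T| = 12.5 · 1 / (1.005) ≈ 12.438
Gain = 20 log₁₀(12.438) ≈ 21.90 dB
∠T = (0°) − (5.71°) = -5.71°

At ω = 207 rad/s:
pole (1 + j207·0.0125) = 1 + j2.5875 → |·| ≈ 2.774, ∠ ≈ 68.87°
|T| = 12.5 · 1 / (2.774) ≈ 4.5061
Gain = 20 log₁₀(4.5061) ≈ 13.08 dB
∠T = (0°) − (68.87°) = -68.87°

ω = 8: 21.9 dB, -5.7°; ω = 207: 13.1 dB, -68.9°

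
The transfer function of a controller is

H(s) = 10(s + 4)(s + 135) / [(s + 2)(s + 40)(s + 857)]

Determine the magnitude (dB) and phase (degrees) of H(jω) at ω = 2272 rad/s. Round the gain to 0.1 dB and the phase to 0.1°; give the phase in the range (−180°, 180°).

At s = jω = j2272:
zero (s+4): 4 + j2272 → |·| = √(4²+2272²) = √5162000 ≈ 2272, ∠ = arctan(2272/4) ≈ 89.90°
zero (s+135): 135 + j2272 → |·| = √(135²+2272²) = √5180209 ≈ 2276, ∠ = arctan(2272/135) ≈ 86.60°
pole (s+2): 2 + j2272 → |·| = √(2²+2272²) = √5161988 ≈ 2272, ∠ = arctan(2272/2) ≈ 89.95°
pole (s+40): 40 + j2272 → |·| = √(40²+2272²) = √5163584 ≈ 2272.4, ∠ = arctan(2272/40) ≈ 88.99°
pole (s+857): 857 + j2272 → |·| = √(857²+2272²) = √5896433 ≈ 2428.3, ∠ = arctan(2272/857) ≈ 69.33°
|H| = 10 · 5.1711e+06 / 1.2537e+10 ≈ 0.0041247
Gain = 20 log₁₀(0.0041247) ≈ -47.69 dB
∠H = 176.50° − 248.27° = -71.77°

-47.7 dB, -71.8°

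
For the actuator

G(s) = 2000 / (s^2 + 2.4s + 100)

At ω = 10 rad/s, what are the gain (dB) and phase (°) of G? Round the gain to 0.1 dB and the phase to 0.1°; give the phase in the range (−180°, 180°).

38.4 dB, -90.0°

At s = jω = j10:
quadratic: (j10)² + 2.4·j10 + 100 = 0 + j24 → |·| ≈ 24, ∠ ≈ 90.00°
|G| = 2000 / 24 ≈ 83.333
Gain = 20 log₁₀(83.333) ≈ 38.42 dB
∠G = 0.00° − 90.00° = -90.00°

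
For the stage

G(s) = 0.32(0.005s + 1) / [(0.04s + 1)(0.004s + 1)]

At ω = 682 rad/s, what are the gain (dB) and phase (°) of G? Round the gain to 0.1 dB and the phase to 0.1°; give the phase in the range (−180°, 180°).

At ω = 682 rad/s:
zero (1 + j682·0.005) = 1 + j3.41 → |·| ≈ 3.5536, ∠ ≈ 73.66°
pole (1 + j682·0.04) = 1 + j27.28 → |·| ≈ 27.298, ∠ ≈ 87.90°
pole (1 + j682·0.004) = 1 + j2.728 → |·| ≈ 2.9055, ∠ ≈ 69.87°
|G| = 0.32 · 3.5536 / (27.298 · 2.9055) ≈ 0.014337
Gain = 20 log₁₀(0.014337) ≈ -36.87 dB
∠G = (73.66°) − (87.90° + 69.87°) = -84.11°

-36.9 dB, -84.1°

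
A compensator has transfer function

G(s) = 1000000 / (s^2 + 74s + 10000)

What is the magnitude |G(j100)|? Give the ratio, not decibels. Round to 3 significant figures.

At s = jω = j100:
quadratic: (j100)² + 74·j100 + 10000 = 0 + j7400 → |·| ≈ 7400, ∠ ≈ 90.00°
|G| = 1000000 / 7400 ≈ 135.14

135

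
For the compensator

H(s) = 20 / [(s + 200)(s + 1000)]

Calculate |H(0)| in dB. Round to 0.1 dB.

H(0) = 20 / (200·1000) = 0.0001
20 log₁₀(0.0001) ≈ -80.00 dB

-80.0 dB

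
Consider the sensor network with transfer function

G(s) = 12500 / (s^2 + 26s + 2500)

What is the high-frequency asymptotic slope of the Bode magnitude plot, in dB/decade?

Each pole contributes −20 dB/decade at high frequency; each zero contributes +20 dB/decade.
Net: 0 zero(s) − 2 pole(s) → -40 dB/decade.

-40 dB/decade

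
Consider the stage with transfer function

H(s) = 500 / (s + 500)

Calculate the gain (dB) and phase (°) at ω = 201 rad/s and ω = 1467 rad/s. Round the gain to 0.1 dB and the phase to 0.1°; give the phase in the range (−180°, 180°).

ω = 201: -0.7 dB, -21.9°; ω = 1467: -9.8 dB, -71.2°

Substitute s = j201:
Numerator: 500 = 500 + j0
Denominator: (j201) + 500 = 500 + j201
|N| = √(500² + 0²) ≈ 500, ∠N ≈ 0.00°
|D| = √(500² + 201²) ≈ 538.89, ∠D ≈ 21.90°
|H| = 500 / 538.89 ≈ 0.92783
Gain = 20 log₁₀(0.92783) ≈ -0.65 dB
∠H = 0.00° − 21.90° = -21.90°

Substitute s = j1467:
Numerator: 500 = 500 + j0
Denominator: (j1467) + 500 = 500 + j1467
|N| = √(500² + 0²) ≈ 500, ∠N ≈ 0.00°
|D| = √(500² + 1467²) ≈ 1549.9, ∠D ≈ 71.18°
|H| = 500 / 1549.9 ≈ 0.3226
Gain = 20 log₁₀(0.3226) ≈ -9.83 dB
∠H = 0.00° − 71.18° = -71.18°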